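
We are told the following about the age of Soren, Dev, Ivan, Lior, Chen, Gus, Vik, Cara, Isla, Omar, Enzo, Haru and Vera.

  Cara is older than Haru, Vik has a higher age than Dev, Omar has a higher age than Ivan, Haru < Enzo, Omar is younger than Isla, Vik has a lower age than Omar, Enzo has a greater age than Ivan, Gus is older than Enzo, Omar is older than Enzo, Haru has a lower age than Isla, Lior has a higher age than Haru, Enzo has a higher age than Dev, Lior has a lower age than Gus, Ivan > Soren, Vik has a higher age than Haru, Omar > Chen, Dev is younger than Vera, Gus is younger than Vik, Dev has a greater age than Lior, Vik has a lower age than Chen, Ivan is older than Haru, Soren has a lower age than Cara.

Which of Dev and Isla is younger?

Dev

Chaining the given relations: Dev < Enzo < Gus < Vik < Chen < Omar < Isla.
So Dev < Isla; Dev is the younger of the two.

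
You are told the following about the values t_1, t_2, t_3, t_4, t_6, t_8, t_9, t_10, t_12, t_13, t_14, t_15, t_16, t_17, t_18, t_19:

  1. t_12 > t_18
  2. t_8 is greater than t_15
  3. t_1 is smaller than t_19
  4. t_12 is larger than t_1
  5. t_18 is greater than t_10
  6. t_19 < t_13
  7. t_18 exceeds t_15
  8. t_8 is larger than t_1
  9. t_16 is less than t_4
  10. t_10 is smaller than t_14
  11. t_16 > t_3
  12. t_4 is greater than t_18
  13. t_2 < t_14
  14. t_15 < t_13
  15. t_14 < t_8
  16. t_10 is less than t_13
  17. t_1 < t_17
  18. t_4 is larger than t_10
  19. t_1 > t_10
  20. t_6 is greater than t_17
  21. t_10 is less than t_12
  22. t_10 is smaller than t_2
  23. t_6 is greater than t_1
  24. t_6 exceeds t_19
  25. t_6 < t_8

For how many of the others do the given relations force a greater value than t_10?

From t_10 the given relations immediately reach t_1, t_2, t_14, t_18, t_4, t_13, t_12.
From those, t_17, t_19, t_6, t_8 — 11 in total.
No other element is forced above t_10 by the given relations, so the count is 11.

11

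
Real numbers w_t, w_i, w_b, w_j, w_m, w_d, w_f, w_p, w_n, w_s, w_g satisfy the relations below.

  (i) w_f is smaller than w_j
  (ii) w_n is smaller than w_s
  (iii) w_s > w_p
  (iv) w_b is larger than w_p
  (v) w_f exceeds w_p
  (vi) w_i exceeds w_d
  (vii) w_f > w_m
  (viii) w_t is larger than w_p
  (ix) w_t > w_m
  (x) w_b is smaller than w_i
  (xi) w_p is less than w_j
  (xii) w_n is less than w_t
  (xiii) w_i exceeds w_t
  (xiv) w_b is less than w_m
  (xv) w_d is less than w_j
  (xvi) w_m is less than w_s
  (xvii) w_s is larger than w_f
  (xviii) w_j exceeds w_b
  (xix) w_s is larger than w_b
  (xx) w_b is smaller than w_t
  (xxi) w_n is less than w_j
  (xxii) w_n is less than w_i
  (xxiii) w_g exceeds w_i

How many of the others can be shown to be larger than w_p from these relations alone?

The elements the relations force above w_p are w_b, w_m, w_f, w_t, w_s, w_j, w_i, w_g — no chain reaches any other.
That is 8.

8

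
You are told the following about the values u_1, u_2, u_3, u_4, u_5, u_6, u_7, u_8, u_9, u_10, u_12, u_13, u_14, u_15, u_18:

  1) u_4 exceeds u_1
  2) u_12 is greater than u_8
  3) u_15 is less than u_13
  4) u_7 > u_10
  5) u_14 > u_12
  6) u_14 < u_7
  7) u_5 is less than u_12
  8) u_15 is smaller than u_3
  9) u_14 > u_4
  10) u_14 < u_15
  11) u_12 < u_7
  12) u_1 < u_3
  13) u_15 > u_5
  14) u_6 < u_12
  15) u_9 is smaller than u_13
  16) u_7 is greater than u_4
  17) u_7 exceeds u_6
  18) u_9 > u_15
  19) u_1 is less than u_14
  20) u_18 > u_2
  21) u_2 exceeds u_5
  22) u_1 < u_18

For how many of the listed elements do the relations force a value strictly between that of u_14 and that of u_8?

1

The relations place u_8 below u_14. An element lies strictly between them when it is forced above u_8 and also forced below u_14.
Above u_8: {u_12, u_15, u_3, u_9, u_7, u_13}. Below u_14: {u_1, u_4, u_5, u_6, u_12}.
Intersection: {u_12} — 1.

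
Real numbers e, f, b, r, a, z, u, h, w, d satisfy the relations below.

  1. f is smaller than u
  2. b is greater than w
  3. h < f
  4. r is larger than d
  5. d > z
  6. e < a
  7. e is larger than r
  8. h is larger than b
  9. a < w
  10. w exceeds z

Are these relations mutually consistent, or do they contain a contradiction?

consistent

The single ordering z < d < r < e < a < w < b < h < f < u satisfies every listed relation, so no contradiction arises.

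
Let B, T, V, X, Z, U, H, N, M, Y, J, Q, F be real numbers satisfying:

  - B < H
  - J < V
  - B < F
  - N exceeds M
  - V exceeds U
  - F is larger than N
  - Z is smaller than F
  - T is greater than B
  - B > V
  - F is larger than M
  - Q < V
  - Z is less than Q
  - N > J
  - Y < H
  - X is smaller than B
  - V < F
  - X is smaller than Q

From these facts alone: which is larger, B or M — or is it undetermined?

undetermined

Following every chain through M: above M we get N, F.
B is not reached, and no chain runs the other way from B to M.
So the given relations leave the order of M and B undetermined.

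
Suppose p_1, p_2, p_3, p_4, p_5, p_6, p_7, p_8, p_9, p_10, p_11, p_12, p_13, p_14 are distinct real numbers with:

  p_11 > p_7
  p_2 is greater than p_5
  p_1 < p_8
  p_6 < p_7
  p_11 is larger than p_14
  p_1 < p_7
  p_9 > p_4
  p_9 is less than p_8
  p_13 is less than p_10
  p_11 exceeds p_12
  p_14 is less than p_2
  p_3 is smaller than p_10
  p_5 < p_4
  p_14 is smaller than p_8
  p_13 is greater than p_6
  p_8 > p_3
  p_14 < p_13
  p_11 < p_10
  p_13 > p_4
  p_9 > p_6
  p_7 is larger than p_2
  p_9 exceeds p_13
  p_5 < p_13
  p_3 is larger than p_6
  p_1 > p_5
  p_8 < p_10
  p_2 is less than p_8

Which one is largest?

p_10

Chaining downward from p_10: directly below it, p_3, p_13, p_8, p_11; then p_5, p_14, p_1, p_6, p_2, p_4, p_7, p_9, p_12.
That covers every other element, and nothing is given above p_10, so p_10 is the largest.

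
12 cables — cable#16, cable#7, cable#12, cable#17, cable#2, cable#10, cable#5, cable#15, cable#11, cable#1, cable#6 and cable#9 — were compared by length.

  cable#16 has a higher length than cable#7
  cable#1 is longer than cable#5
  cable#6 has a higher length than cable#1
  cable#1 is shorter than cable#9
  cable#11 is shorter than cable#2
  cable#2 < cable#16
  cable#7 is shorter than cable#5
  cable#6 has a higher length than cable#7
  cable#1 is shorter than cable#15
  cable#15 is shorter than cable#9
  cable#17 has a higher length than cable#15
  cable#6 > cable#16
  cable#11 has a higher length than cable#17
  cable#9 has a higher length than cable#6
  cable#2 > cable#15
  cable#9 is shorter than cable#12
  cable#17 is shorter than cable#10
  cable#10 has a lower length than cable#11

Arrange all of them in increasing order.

cable#7 < cable#5 < cable#1 < cable#15 < cable#17 < cable#10 < cable#11 < cable#2 < cable#16 < cable#6 < cable#9 < cable#12

Each adjacent pair is fixed by a given relation: cable#7 < cable#5; cable#5 < cable#1; cable#1 < cable#15; cable#15 < cable#17; cable#17 < cable#10; cable#10 < cable#11; cable#11 < cable#2; cable#2 < cable#16; cable#16 < cable#6; cable#6 < cable#9; cable#9 < cable#12. Chaining them end to end gives the full order.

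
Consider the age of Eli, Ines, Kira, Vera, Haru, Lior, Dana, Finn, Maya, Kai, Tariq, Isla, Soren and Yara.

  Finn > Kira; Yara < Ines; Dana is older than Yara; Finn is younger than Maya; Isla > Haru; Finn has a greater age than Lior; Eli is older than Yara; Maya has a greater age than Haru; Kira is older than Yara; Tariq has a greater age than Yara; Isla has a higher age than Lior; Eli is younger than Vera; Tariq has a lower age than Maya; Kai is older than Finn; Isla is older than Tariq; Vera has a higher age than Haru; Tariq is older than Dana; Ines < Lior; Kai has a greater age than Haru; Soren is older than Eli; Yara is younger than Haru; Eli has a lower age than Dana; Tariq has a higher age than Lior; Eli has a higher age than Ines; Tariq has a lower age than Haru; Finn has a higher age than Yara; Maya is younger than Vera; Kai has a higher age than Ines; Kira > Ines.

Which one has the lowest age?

Yara

Chaining upward from Yara: directly above it, Ines, Eli, Dana, Tariq, Kira, Haru, Finn; then Lior, Soren, Maya, Kai, Vera, Isla.
That covers every other element, and nothing is given below Yara, so Yara is the lowest age.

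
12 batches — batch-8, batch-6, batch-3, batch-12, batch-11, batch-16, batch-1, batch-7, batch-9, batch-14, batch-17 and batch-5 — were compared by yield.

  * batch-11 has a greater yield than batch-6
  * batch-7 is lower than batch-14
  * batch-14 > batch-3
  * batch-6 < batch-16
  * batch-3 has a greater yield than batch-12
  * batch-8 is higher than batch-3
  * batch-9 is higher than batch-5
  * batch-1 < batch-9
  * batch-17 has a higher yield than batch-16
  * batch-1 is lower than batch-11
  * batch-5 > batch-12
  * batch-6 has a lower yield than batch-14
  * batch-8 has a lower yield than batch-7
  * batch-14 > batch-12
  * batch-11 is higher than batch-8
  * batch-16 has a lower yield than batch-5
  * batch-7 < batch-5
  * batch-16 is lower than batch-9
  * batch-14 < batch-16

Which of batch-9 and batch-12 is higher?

batch-9

The relevant relations are batch-12 < batch-3; batch-3 < batch-8; batch-8 < batch-7; batch-7 < batch-14; batch-14 < batch-16; batch-16 < batch-5; batch-5 < batch-9.
Together: batch-12 < batch-3 < batch-8 < batch-7 < batch-14 < batch-16 < batch-5 < batch-9.
So batch-12 < batch-9; batch-9 is the higher of the two.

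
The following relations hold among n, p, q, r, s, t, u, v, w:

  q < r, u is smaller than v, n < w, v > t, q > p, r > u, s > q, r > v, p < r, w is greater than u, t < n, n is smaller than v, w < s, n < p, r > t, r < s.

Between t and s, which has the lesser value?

Link the given pairs in sequence: t < n; n < p; p < q; q < r; r < s.
Chaining these gives t < n < p < q < r < s.
So t < s; t is the smaller of the two.

t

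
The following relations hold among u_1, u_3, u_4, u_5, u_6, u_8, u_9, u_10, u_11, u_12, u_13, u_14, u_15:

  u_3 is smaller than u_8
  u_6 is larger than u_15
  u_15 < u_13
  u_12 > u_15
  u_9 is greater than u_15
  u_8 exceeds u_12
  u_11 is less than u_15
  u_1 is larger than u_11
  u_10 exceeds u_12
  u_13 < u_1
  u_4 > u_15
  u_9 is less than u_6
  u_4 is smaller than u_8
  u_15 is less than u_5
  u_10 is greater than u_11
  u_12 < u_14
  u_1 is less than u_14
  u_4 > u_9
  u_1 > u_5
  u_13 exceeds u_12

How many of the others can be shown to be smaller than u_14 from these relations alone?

6

Directly below u_14: u_12, u_1.
One step further: u_11, u_15, u_5, u_13 (6 so far).
No other element is forced below u_14 by the given relations, so the count is 6.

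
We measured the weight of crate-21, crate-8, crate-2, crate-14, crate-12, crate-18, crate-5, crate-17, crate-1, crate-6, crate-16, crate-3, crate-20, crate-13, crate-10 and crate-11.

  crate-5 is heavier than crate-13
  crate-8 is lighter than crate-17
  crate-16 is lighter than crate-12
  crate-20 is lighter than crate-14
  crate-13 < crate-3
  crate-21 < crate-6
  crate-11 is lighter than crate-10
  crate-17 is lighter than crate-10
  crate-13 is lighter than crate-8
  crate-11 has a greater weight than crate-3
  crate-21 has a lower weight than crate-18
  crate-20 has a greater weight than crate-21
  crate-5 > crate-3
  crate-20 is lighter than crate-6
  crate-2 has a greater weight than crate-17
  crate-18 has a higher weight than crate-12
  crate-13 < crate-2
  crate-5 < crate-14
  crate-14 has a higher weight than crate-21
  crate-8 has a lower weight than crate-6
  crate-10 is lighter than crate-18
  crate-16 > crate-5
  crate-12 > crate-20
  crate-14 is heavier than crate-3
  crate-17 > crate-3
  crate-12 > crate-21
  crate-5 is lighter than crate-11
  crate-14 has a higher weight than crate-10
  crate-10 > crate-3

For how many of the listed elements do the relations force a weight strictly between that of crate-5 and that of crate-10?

1

Chaining upward from crate-5 reaches: crate-11, crate-16, crate-14, crate-12, crate-18.
Chaining downward from crate-10 reaches: crate-13, crate-8, crate-3, crate-11, crate-17.
Strictly between crate-5 and crate-10 are those in both lists: crate-11 — 1 element.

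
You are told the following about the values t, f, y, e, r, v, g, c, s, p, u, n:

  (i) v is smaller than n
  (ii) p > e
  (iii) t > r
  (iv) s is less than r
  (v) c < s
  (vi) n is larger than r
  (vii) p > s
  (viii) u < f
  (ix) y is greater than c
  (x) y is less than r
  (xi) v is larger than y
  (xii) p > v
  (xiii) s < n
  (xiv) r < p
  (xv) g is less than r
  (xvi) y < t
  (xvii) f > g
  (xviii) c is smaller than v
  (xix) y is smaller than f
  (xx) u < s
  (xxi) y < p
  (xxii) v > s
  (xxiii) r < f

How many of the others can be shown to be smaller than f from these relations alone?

6

From f the given relations immediately reach u, g, y, r.
From those, c, s — 6 in total.
Nothing else is reachable below f; 6 in all.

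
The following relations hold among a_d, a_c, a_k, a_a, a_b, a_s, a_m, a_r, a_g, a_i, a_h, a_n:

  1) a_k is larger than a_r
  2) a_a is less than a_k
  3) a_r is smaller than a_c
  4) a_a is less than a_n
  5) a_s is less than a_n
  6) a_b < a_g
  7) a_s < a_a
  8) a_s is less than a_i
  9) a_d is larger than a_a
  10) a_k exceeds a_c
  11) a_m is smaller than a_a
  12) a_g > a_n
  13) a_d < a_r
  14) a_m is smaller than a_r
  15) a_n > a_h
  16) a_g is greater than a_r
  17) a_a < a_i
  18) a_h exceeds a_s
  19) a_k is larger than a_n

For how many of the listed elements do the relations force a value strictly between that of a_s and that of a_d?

1

The relations place a_s below a_d. An element lies strictly between them when it is forced above a_s and also forced below a_d.
Above a_s: {a_a, a_h, a_n, a_i, a_r, a_c, a_g, a_k}. Below a_d: {a_m, a_a}.
Intersection: {a_a} — 1.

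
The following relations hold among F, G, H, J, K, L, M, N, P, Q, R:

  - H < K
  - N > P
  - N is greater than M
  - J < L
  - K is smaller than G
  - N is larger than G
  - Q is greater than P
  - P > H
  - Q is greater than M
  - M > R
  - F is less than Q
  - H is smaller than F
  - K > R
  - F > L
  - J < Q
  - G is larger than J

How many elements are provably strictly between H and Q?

2

The relations place H below Q. An element lies strictly between them when it is forced above H and also forced below Q.
Above H: {K, P, G, F, N}. Below Q: {R, J, L, M, P, F}.
Intersection: {P, F} — 2.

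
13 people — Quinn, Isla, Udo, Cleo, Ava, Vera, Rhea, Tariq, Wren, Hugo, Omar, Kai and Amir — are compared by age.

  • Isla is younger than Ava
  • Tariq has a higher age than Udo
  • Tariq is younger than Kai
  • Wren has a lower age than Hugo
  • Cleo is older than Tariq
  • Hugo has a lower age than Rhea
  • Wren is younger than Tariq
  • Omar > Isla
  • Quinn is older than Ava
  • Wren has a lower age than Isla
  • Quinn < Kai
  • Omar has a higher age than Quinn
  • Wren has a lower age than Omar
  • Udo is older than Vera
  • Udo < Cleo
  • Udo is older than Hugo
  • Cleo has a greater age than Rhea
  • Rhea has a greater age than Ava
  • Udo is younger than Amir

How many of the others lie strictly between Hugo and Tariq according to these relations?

1

The relations place Hugo below Tariq. An element lies strictly between them when it is forced above Hugo and also forced below Tariq.
Above Hugo: {Udo, Amir, Rhea, Cleo, Kai}. Below Tariq: {Wren, Vera, Udo}.
Intersection: {Udo} — 1.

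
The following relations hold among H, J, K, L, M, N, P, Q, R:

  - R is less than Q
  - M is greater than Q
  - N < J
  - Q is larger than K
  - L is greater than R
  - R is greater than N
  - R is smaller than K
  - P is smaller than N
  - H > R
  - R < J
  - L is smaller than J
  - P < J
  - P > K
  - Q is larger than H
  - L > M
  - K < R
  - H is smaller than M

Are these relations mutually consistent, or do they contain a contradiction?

We have R < K stated directly, yet also K < P < N < R by chaining the others — so K < R. Contradiction.

inconsistent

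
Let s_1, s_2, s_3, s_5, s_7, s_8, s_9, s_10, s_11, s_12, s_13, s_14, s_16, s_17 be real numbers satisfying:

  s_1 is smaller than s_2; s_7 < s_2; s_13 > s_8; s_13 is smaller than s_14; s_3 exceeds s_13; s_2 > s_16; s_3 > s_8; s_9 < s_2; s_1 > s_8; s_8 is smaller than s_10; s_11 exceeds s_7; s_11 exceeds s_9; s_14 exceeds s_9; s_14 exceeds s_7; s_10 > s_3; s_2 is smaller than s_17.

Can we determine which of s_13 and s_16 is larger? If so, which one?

Following every chain through s_16: above s_16 we get s_2, s_17.
s_13 is not reached, and no chain runs the other way from s_13 to s_16.
So the given relations leave the order of s_16 and s_13 undetermined.

undetermined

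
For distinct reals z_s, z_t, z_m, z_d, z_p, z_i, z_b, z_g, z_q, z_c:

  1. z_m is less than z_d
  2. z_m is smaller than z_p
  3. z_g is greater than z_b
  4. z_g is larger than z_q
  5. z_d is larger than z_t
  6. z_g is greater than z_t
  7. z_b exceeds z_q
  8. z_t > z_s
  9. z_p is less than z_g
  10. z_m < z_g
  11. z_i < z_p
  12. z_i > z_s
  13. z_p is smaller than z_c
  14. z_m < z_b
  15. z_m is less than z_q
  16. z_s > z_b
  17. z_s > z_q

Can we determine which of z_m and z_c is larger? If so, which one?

z_m < z_q and z_q < z_b give z_m < z_b.
With z_b < z_s: z_m < z_q < z_b < z_s.
With z_s < z_i: z_m < z_q < z_b < z_s < z_i.
With z_i < z_p: z_m < z_q < z_b < z_s < z_i < z_p.
Then z_p < z_c extends the chain to z_c.
So z_c is larger.

z_c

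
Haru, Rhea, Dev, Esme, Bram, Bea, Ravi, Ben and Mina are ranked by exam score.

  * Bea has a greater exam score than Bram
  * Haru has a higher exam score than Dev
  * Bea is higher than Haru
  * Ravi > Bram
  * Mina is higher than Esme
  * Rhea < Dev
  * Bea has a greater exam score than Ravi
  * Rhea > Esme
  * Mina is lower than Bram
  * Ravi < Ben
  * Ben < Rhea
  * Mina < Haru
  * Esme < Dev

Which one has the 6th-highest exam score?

Piecing the relations together gives one ordering: Esme < Mina < Bram < Ravi < Ben < Rhea < Dev < Haru < Bea.
The 6th largest is Ravi.

Ravi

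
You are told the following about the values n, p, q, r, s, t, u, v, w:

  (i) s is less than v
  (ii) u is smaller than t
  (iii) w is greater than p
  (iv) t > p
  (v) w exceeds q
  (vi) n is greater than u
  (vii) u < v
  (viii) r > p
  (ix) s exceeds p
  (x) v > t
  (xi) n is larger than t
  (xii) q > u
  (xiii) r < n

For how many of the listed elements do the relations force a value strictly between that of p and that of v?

Chaining upward from p reaches: s, r, t, w, n.
Chaining downward from v reaches: s, u, t.
Strictly between p and v are those in both lists: s, t — 2 elements.

2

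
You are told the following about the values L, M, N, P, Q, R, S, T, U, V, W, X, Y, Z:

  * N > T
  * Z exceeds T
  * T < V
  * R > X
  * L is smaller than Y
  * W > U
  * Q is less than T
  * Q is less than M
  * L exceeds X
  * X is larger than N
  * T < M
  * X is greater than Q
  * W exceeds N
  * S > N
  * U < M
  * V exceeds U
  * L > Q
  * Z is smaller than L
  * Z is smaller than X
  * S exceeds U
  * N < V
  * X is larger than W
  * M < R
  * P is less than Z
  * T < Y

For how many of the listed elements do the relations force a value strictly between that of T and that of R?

5

Chaining upward from T reaches: Z, N, W, V, S, M, X, L, Y.
Chaining downward from R reaches: Q, P, Z, U, N, W, M, X.
Strictly between T and R are those in both lists: Z, N, W, M, X — 5 elements.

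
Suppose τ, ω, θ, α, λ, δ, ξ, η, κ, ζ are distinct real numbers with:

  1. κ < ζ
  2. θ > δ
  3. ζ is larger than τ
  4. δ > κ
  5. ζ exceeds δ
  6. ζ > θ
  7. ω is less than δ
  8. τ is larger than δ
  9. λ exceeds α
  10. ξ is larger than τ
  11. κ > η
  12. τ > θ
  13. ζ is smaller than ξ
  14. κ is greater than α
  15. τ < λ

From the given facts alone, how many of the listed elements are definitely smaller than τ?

6

Directly below τ: δ, θ.
One step further: ω, κ (4 so far).
One step further: α, η (6 so far).
Nothing else is reachable below τ; 6 in all.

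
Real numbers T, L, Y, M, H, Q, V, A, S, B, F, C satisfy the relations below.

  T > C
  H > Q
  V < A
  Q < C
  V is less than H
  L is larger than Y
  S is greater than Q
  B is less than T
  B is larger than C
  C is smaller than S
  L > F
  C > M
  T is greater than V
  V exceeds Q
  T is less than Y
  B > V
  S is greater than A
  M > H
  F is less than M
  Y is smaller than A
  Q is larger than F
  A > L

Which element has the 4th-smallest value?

The consecutive relations fix a unique order: F < Q < V < H < M < C < B < T < Y < L < A < S.
Counting 4 from the smallest end gives H.

H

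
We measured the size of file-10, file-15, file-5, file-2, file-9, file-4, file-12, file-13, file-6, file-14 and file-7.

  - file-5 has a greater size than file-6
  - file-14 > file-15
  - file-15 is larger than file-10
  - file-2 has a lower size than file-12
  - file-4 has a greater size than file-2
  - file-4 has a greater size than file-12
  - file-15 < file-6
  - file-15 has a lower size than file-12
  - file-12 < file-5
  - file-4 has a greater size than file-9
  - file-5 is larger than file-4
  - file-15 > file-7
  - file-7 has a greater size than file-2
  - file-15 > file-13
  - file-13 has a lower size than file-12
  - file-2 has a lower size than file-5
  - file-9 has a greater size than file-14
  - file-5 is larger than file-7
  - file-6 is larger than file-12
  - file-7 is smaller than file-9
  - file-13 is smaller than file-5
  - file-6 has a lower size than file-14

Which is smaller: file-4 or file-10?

Chaining the given relations: file-10 < file-15 < file-12 < file-6 < file-14 < file-9 < file-4.
So file-10 < file-4; file-10 is the smaller of the two.

file-10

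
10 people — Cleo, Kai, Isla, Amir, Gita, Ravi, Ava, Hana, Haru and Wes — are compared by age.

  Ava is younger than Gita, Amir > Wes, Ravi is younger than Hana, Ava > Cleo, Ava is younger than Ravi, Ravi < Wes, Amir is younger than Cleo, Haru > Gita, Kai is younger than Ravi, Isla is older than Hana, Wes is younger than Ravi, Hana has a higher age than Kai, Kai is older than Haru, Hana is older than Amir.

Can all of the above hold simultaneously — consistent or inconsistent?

inconsistent

Chaining the given relations yields Wes < Amir < Cleo < Ava < Gita < Haru < Kai < Ravi, so Wes < Ravi. But one relation states Ravi < Wes. These cannot both hold.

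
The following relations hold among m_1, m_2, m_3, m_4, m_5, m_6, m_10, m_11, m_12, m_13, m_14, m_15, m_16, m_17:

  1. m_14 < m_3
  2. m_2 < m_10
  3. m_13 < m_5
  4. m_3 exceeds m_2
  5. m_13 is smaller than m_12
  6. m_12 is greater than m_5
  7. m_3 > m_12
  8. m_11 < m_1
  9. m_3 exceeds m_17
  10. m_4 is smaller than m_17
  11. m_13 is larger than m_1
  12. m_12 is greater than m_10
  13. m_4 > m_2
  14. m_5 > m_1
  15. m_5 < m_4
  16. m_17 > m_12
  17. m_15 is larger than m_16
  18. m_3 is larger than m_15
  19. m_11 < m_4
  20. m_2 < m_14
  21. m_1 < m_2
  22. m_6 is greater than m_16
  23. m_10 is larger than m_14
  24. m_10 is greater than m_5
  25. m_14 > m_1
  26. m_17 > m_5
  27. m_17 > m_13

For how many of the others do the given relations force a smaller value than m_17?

9

From m_17 the given relations immediately reach m_13, m_5, m_4, m_12.
From those, m_11, m_1, m_2, m_10 — 8 in total.
From those, m_14 — 9 in total.
Nothing else is reachable below m_17; 9 in all.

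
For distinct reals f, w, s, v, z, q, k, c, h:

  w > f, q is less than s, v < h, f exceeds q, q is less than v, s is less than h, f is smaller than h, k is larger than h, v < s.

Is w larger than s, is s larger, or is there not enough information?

Following every chain through s: above s we get h, k; below s we get q, v.
w is not reached, and no chain runs the other way from w to s.
So the given relations leave the order of s and w undetermined.

undetermined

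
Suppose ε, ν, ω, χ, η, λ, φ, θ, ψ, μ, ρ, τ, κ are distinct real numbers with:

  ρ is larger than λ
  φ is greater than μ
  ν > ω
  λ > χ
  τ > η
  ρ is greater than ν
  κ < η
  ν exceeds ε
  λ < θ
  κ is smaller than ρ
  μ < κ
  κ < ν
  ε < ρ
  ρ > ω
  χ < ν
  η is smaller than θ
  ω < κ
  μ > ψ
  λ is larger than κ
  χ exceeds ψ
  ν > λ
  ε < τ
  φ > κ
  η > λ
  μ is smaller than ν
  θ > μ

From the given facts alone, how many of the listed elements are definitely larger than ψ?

10

The elements the relations force above ψ are μ, κ, χ, λ, η, φ, θ, τ, ν, ρ — no chain reaches any other.
That is 10.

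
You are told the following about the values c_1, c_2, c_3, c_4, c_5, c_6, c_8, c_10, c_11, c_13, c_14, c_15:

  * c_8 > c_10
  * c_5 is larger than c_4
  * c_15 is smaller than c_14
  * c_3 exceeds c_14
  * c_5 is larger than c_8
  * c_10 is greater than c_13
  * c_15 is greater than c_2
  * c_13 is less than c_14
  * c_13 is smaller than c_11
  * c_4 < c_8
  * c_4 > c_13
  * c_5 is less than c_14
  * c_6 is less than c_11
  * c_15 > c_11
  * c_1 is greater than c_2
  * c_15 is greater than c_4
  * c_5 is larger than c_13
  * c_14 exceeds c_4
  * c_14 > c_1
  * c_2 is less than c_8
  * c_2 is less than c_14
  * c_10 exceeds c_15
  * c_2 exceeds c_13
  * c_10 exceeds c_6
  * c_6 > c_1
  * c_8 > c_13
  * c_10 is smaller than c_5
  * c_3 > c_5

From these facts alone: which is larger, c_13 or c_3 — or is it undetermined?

c_13 < c_2 and c_2 < c_1 give c_13 < c_1.
With c_1 < c_6: c_13 < c_2 < c_1 < c_6.
Then c_6 < c_11 extends the chain to c_11.
With c_11 < c_15: c_13 < c_2 < c_1 < c_6 < c_11 < c_15.
Then c_15 < c_10 extends the chain to c_10.
With c_10 < c_8: c_13 < c_2 < c_1 < c_6 < c_11 < c_15 < c_10 < c_8.
With c_8 < c_5: c_13 < c_2 < c_1 < c_6 < c_11 < c_15 < c_10 < c_8 < c_5.
With c_5 < c_14: c_13 < c_2 < c_1 < c_6 < c_11 < c_15 < c_10 < c_8 < c_5 < c_14.
With c_14 < c_3: c_13 < c_2 < c_1 < c_6 < c_11 < c_15 < c_10 < c_8 < c_5 < c_14 < c_3.
So c_3 is larger.

c_3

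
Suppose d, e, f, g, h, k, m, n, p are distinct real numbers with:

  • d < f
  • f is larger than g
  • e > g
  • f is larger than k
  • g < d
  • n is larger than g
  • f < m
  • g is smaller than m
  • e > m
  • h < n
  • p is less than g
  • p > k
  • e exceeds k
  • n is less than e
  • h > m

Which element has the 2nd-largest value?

The consecutive relations fix a unique order: k < p < g < d < f < m < h < n < e.
The 2nd largest is n.

n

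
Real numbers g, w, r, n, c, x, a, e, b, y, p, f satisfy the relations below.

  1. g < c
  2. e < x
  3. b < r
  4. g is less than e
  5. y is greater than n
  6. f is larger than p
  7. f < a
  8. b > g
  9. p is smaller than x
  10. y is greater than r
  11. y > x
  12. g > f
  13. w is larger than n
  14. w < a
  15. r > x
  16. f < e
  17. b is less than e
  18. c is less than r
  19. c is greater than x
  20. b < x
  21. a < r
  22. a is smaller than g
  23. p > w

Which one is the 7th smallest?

b

Chaining the given pairs: n < w < p < f < a < g < b < e < x < c < r < y.
Counting 7 from the smallest end gives b.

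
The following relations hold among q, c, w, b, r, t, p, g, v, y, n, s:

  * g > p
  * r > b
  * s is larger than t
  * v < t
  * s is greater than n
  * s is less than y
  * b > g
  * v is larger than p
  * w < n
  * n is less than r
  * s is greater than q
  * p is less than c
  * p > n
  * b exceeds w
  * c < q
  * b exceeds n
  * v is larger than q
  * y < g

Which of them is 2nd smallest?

Piecing the relations together gives one ordering: w < n < p < c < q < v < t < s < y < g < b < r.
Counting 2 from the smallest end gives n.

n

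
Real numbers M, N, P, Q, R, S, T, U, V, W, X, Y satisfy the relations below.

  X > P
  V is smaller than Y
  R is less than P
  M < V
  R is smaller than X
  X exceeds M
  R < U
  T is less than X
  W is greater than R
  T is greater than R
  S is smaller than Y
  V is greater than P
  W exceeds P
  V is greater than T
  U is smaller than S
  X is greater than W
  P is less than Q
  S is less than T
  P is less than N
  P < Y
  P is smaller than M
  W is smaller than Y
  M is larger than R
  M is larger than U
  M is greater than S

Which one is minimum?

R

Chaining upward from R: directly above it, U, P, W, M, T, X; then Q, S, N, V, Y.
That covers every other element, and nothing is given below R, so R is the minimum.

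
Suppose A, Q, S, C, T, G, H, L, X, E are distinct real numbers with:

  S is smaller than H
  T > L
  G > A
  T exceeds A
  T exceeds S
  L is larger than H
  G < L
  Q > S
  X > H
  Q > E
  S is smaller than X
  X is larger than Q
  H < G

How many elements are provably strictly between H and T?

2

Chaining upward from H reaches: G, L, X.
Chaining downward from T reaches: S, A, G, L.
Strictly between H and T are those in both lists: G, L — 2 elements.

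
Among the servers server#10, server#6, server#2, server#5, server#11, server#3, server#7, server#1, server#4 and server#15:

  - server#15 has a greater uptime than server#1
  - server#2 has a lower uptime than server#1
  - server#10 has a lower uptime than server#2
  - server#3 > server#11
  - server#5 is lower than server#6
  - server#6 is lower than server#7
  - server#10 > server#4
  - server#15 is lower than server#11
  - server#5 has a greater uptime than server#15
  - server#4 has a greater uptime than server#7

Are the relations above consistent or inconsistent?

We have server#15 < server#5 stated directly, yet also server#5 < server#6 < server#7 < server#4 < server#10 < server#2 < server#1 < server#15 by chaining the others — so server#5 < server#15. Contradiction.

inconsistent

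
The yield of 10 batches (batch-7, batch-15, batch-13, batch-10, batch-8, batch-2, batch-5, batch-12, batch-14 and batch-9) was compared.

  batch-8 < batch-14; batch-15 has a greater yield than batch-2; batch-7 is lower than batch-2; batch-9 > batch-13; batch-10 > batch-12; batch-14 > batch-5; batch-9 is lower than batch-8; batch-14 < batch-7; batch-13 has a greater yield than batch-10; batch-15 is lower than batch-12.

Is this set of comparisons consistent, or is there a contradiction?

inconsistent

We have batch-8 < batch-14 stated directly, yet also batch-14 < batch-7 < batch-2 < batch-15 < batch-12 < batch-10 < batch-13 < batch-9 < batch-8 by chaining the others — so batch-14 < batch-8. Contradiction.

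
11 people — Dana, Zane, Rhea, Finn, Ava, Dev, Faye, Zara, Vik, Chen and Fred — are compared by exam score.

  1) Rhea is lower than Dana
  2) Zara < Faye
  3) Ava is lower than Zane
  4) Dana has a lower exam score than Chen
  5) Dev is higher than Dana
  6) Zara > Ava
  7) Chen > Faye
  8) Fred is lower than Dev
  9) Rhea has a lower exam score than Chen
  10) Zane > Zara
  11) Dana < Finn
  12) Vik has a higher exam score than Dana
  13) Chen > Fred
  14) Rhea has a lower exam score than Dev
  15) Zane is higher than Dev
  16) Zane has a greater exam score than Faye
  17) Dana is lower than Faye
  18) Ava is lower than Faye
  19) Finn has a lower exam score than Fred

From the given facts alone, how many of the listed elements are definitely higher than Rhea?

8

The elements the relations force above Rhea are Dana, Vik, Finn, Fred, Dev, Faye, Chen, Zane — no chain reaches any other.
That is 8.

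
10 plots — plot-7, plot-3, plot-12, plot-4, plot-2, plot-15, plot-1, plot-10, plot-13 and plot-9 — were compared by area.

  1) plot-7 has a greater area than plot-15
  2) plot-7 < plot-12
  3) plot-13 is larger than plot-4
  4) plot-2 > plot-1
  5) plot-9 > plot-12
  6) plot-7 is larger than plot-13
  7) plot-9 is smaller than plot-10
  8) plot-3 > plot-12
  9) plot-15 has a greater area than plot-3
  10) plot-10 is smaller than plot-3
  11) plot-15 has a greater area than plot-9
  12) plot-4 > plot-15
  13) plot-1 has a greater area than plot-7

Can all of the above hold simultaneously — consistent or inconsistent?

We have plot-7 < plot-12 stated directly, yet also plot-12 < plot-9 < plot-10 < plot-3 < plot-15 < plot-4 < plot-13 < plot-7 by chaining the others — so plot-12 < plot-7. Contradiction.

inconsistent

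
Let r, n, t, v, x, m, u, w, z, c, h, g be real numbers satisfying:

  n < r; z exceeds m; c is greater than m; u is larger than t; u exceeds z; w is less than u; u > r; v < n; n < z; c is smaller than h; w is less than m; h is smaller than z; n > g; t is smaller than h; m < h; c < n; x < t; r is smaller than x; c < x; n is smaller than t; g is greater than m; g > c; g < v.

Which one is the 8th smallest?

The consecutive relations fix a unique order: w < m < c < g < v < n < r < x < t < h < z < u.
The 8th smallest is x.

x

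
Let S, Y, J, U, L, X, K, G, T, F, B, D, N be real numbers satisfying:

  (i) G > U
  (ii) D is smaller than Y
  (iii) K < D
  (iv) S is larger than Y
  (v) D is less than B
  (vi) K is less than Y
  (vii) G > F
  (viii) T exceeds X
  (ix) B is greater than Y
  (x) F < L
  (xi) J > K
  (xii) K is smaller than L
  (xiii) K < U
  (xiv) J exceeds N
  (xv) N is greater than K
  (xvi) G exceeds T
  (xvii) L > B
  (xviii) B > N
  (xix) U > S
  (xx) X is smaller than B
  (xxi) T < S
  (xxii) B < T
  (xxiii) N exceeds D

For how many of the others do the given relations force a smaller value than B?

5

Directly below B: D, N, Y, X.
One step further: K (5 so far).
Nothing else is reachable below B; 5 in all.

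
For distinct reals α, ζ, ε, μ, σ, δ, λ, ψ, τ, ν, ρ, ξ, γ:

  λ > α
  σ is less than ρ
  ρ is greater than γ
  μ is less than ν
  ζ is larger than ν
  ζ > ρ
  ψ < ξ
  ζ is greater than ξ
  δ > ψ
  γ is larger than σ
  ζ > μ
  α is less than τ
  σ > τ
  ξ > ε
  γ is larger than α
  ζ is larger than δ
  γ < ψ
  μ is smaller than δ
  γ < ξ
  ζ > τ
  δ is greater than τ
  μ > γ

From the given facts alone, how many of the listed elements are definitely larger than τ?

9

From τ the given relations immediately reach σ, δ, ζ.
From those, γ, ρ — 5 in total.
From those, μ, ψ, ξ — 8 in total.
From those, ν — 9 in total.
No other element is forced above τ by the given relations, so the count is 9.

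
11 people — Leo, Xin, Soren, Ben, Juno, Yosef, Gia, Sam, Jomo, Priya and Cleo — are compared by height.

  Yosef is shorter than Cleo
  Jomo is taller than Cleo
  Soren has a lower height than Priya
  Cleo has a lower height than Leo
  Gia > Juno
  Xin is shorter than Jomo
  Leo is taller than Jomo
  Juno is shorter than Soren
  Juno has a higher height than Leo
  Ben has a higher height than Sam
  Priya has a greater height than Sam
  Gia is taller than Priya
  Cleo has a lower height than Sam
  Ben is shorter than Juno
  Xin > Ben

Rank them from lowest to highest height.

Yosef < Cleo < Sam < Ben < Xin < Jomo < Leo < Juno < Soren < Priya < Gia

Each adjacent pair is fixed by a given relation: Yosef < Cleo; Cleo < Sam; Sam < Ben; Ben < Xin; Xin < Jomo; Jomo < Leo; Leo < Juno; Juno < Soren; Soren < Priya; Priya < Gia. Chaining them end to end gives the full order.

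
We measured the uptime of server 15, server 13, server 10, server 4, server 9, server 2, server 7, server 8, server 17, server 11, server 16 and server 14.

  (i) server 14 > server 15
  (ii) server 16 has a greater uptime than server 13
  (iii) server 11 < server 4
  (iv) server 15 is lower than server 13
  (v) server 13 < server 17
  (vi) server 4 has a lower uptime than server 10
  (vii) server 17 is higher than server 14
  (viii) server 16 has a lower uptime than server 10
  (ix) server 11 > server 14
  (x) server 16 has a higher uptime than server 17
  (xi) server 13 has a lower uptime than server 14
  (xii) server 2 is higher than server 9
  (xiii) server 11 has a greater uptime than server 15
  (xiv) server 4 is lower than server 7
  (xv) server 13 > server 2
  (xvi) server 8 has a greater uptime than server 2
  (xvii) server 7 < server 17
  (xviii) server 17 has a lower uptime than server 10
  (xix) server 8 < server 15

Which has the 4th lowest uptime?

Chaining the given pairs: server 9 < server 2 < server 8 < server 15 < server 13 < server 14 < server 11 < server 4 < server 7 < server 17 < server 16 < server 10.
The 4th smallest is server 15.

server 15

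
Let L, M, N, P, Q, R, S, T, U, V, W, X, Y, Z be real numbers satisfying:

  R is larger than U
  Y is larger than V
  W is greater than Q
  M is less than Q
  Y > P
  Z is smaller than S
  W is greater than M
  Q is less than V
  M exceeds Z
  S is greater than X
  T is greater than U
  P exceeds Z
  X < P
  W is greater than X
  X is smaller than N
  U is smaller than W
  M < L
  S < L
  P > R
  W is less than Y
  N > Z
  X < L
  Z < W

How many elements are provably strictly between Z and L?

Chaining upward from Z reaches: M, Q, V, W, S, N, P, Y.
Chaining downward from L reaches: M, X, S.
Strictly between Z and L are those in both lists: M, S — 2 elements.

2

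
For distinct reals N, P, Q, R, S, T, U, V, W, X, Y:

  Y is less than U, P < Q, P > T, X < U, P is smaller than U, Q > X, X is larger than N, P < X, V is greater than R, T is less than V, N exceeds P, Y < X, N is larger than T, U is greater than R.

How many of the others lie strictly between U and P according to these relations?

2

The relations place P below U. An element lies strictly between them when it is forced above P and also forced below U.
Above P: {N, X, Q}. Below U: {T, N, Y, X, R}.
Intersection: {N, X} — 2.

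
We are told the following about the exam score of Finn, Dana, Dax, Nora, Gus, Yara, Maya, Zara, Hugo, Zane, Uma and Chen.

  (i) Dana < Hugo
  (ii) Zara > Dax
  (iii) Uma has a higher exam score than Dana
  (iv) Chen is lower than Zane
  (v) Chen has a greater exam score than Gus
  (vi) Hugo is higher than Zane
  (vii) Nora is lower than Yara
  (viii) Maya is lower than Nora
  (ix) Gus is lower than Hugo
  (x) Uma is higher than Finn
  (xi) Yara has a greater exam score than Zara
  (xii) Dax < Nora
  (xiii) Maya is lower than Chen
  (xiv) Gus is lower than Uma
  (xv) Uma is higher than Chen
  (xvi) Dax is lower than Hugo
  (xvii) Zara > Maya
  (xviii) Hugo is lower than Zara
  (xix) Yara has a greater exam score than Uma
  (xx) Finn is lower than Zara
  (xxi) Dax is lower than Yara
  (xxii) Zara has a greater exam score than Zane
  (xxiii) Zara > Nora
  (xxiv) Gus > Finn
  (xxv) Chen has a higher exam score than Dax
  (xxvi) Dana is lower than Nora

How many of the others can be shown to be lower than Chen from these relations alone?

Directly below Chen: Maya, Dax, Gus.
One step further: Finn (4 so far).
No other element is forced below Chen by the given relations, so the count is 4.

4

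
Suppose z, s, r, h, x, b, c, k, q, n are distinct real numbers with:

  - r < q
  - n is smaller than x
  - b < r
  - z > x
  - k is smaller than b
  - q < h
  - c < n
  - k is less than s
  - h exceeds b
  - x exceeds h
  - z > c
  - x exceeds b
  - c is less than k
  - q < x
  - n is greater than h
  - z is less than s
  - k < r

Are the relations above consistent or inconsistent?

Every relation is compatible with c < k < b < r < q < h < n < x < z < s; the set is consistent.

consistent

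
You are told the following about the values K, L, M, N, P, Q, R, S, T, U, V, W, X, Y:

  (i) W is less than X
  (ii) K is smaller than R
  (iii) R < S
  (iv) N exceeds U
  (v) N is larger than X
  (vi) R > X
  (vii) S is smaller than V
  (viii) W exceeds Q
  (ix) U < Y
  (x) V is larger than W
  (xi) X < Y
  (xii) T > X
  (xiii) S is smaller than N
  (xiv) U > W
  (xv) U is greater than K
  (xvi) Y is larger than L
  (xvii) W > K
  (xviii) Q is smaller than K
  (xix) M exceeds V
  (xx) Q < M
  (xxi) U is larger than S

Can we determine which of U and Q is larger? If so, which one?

Q < K < W < X < R < S < U, by transitivity through K, W, X, R, S.
So U is larger.

U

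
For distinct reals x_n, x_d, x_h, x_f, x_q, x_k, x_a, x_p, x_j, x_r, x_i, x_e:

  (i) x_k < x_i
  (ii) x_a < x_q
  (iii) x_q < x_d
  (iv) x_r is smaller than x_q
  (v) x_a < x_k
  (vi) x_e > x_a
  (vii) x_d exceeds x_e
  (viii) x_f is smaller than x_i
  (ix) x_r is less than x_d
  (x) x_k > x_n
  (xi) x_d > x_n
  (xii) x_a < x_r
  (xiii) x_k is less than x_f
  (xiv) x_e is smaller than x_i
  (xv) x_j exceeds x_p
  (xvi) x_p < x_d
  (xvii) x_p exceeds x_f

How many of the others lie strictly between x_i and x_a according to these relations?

The relations place x_a below x_i. An element lies strictly between them when it is forced above x_a and also forced below x_i.
Above x_a: {x_r, x_k, x_e, x_q, x_f, x_p, x_j, x_d}. Below x_i: {x_n, x_k, x_e, x_f}.
Intersection: {x_k, x_e, x_f} — 3.

3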